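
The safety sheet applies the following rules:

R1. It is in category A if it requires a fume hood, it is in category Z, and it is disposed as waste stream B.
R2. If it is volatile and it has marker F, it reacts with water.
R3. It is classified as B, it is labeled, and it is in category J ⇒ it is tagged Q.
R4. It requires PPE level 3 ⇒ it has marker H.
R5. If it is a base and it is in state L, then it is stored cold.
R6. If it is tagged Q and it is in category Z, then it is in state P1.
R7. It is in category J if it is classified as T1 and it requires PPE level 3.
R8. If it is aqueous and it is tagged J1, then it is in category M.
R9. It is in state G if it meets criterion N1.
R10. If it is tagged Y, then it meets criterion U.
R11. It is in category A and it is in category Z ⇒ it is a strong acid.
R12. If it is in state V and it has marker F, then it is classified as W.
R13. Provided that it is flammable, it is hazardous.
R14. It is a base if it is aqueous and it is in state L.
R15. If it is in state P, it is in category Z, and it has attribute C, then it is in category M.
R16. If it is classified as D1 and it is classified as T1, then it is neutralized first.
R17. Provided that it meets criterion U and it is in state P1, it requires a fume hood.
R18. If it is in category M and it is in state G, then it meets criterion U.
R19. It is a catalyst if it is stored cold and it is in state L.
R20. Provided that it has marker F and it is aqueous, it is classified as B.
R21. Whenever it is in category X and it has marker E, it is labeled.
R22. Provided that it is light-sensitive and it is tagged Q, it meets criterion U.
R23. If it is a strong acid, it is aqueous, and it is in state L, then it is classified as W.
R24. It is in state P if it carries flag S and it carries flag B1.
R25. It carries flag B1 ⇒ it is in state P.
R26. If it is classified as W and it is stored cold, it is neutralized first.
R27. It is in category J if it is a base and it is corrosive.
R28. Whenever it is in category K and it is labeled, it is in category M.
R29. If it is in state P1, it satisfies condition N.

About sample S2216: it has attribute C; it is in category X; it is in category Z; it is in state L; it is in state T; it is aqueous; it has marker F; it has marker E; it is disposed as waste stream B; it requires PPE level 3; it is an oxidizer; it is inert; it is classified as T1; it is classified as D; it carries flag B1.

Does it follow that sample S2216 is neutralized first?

Forward chaining from the given facts derives: has marker H, is in category J, is a base, is classified as B, is labeled, is in state P, is tagged Q, is stored cold, is in state P1, is in category M, is a catalyst, satisfies condition N.
Rules concluding "it is neutralized first": R16 needs "it is classified as D1"; R26 needs "it is classified as W" — none of these are established.

No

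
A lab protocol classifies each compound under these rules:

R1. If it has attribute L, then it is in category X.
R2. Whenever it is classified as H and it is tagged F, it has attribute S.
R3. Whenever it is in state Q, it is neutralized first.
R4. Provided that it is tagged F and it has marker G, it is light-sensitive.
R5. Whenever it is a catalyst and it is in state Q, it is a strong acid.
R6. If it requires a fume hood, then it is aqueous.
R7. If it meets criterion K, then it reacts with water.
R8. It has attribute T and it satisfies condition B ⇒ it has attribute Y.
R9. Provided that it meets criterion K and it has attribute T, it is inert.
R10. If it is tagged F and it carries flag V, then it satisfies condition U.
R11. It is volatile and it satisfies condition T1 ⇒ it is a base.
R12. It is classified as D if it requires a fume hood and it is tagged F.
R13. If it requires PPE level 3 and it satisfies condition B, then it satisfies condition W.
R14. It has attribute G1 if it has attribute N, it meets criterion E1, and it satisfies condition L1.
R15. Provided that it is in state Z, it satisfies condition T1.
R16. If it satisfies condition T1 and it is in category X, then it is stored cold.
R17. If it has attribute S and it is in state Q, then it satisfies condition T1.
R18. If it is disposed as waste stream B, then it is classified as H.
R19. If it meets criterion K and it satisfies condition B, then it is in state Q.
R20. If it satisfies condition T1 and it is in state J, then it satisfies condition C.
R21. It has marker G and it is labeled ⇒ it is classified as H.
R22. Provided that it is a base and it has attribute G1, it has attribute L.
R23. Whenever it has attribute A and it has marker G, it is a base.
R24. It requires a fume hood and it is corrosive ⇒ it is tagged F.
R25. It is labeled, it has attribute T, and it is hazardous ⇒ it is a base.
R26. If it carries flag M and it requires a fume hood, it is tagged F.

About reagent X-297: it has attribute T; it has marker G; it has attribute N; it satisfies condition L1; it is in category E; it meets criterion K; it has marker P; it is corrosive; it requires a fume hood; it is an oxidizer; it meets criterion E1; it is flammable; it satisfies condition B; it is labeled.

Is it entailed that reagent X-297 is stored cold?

No

Forward chaining from the given facts derives: is aqueous, reacts with water, has attribute Y, is inert, has attribute G1, is in state Q, is classified as H, is tagged F, has attribute S, is neutralized first, is light-sensitive, is classified as D, satisfies condition T1.
The only rule concluding "it is stored cold" is R16, which needs "it is in category X"; that is never established.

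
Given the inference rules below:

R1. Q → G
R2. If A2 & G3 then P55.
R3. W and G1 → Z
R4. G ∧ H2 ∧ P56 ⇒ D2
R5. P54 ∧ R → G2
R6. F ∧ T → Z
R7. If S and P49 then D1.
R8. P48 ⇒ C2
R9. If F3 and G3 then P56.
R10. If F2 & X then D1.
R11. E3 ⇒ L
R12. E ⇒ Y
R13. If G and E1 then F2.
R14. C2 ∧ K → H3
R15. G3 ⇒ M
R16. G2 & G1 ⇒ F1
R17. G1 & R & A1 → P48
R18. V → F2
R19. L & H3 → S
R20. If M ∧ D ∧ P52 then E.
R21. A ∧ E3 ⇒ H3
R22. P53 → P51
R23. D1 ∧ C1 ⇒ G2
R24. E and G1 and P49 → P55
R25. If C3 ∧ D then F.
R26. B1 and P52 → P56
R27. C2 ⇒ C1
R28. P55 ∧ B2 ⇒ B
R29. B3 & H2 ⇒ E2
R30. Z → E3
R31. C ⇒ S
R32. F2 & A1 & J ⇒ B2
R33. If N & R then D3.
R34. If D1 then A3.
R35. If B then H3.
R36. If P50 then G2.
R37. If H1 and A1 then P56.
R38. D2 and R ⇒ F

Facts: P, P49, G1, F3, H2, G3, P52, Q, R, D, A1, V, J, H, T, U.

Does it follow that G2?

G  (by R1: Q)
P56  (by R9: F3, G3)
M  (by R15: G3)
P48  (by R17: G1, R, A1)
F2  (by R18: V)
E  (by R20: M, D, P52)
P55  (by R24: E, G1, P49)
B2  (by R32: F2, A1, J)
D2  (by R4: G, H2, P56)
C2  (by R8: P48)
C1  (by R27: C2)
B  (by R28: P55, B2)
H3  (by R35: B)
F  (by R38: D2, R)
Z  (by R6: F, T)
E3  (by R30: Z)
L  (by R11: E3)
S  (by R19: L, H3)
D1  (by R7: S, P49)
G2  (by R23: D1, C1)

Yes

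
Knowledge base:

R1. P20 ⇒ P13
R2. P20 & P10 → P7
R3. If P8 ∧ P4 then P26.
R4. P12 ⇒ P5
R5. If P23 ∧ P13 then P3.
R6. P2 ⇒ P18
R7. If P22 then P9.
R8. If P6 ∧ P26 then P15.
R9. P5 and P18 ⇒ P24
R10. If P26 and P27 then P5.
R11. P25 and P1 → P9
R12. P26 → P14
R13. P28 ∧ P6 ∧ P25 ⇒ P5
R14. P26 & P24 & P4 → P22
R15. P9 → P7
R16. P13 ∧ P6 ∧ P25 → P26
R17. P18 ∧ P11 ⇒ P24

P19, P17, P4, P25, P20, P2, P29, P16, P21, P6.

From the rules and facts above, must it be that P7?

Forward chaining from the given facts derives: P13, P18, P26, P15, P14.
Rules concluding P7: R2 needs P10; R15 needs P9 — none of these are established.

No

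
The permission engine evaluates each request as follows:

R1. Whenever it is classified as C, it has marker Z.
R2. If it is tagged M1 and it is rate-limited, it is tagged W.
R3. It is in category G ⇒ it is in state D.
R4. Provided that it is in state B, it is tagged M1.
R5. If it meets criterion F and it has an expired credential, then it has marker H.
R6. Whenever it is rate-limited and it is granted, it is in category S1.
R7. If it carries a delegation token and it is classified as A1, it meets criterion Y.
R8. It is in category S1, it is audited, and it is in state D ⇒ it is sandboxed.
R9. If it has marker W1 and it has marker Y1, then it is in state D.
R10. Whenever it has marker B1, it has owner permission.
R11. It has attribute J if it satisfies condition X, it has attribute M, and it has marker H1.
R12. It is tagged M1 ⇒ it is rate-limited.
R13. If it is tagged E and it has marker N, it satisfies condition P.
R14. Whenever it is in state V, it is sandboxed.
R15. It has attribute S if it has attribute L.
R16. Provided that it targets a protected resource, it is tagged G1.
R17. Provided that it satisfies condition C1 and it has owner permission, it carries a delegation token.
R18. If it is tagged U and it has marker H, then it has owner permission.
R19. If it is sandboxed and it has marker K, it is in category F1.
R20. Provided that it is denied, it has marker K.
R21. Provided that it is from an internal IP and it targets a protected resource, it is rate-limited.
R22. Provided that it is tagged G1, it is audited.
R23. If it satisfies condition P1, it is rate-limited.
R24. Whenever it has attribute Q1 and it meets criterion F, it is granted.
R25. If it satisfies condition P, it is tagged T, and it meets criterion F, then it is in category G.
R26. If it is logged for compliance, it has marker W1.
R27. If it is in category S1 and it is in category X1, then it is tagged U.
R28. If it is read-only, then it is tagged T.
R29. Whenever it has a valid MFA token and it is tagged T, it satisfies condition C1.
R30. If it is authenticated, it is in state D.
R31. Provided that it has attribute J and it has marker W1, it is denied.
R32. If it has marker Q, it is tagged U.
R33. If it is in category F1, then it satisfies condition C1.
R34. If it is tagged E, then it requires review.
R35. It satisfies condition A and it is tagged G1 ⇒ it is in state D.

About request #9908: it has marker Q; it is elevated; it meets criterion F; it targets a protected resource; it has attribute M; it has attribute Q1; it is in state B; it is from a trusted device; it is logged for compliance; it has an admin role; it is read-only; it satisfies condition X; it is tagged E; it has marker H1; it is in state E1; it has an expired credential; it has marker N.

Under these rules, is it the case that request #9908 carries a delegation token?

By R4 (it is in state B): it is tagged M1.
By R5 (it meets criterion F, it has an expired credential): it has marker H.
By R11 (it satisfies condition X, it has attribute M, it has marker H1): it has attribute J.
By R12 (it is tagged M1): it is rate-limited.
By R13 (it is tagged E, it has marker N): it satisfies condition P.
By R16 (it targets a protected resource): it is tagged G1.
By R22 (it is tagged G1): it is audited.
By R24 (it has attribute Q1, it meets criterion F): it is granted.
By R26 (it is logged for compliance): it has marker W1.
By R28 (it is read-only): it is tagged T.
By R31 (it has attribute J, it has marker W1): it is denied.
By R32 (it has marker Q): it is tagged U.
By R6 (it is rate-limited, it is granted): it is in category S1.
By R18 (it is tagged U, it has marker H): it has owner permission.
By R20 (it is denied): it has marker K.
By R25 (it satisfies condition P, it is tagged T, it meets criterion F): it is in category G.
By R3 (it is in category G): it is in state D.
By R8 (it is in category S1, it is audited, it is in state D): it is sandboxed.
By R19 (it is sandboxed, it has marker K): it is in category F1.
By R33 (it is in category F1): it satisfies condition C1.
By R17 (it satisfies condition C1, it has owner permission): it carries a delegation token.

Yes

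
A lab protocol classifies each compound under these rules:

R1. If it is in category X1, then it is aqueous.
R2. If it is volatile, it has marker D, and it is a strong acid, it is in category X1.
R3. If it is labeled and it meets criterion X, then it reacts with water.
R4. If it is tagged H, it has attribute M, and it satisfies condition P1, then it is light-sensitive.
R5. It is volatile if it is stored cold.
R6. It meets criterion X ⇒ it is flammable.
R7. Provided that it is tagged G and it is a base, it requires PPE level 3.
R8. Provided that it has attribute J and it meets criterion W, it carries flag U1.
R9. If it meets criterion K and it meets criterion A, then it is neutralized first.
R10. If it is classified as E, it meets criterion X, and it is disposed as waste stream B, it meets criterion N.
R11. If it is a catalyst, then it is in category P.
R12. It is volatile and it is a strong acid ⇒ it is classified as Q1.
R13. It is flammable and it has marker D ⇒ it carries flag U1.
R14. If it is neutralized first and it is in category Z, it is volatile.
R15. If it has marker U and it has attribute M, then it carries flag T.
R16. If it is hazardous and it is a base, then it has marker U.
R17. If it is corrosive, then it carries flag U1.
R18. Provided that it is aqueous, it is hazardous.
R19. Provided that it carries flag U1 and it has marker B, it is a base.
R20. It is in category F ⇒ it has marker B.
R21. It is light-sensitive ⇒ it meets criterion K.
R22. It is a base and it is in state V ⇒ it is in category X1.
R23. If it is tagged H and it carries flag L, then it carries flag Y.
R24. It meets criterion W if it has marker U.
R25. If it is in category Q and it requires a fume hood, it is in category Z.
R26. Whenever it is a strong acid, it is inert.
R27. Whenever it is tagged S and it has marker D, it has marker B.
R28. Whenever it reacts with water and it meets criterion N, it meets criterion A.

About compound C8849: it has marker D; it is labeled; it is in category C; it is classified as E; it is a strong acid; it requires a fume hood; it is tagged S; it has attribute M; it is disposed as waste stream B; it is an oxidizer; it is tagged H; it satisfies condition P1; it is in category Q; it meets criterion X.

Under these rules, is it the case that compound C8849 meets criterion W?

By R3 (it is labeled, it meets criterion X): it reacts with water.
By R4 (it is tagged H, it has attribute M, it satisfies condition P1): it is light-sensitive.
By R6 (it meets criterion X): it is flammable.
By R10 (it is classified as E, it meets criterion X, it is disposed as waste stream B): it meets criterion N.
By R13 (it is flammable, it has marker D): it carries flag U1.
By R21 (it is light-sensitive): it meets criterion K.
By R25 (it is in category Q, it requires a fume hood): it is in category Z.
By R27 (it is tagged S, it has marker D): it has marker B.
By R28 (it reacts with water, it meets criterion N): it meets criterion A.
By R9 (it meets criterion K, it meets criterion A): it is neutralized first.
By R14 (it is neutralized first, it is in category Z): it is volatile.
By R19 (it carries flag U1, it has marker B): it is a base.
By R2 (it is volatile, it has marker D, it is a strong acid): it is in category X1.
By R1 (it is in category X1): it is aqueous.
By R18 (it is aqueous): it is hazardous.
By R16 (it is hazardous, it is a base): it has marker U.
By R24 (it has marker U): it meets criterion W.

Yes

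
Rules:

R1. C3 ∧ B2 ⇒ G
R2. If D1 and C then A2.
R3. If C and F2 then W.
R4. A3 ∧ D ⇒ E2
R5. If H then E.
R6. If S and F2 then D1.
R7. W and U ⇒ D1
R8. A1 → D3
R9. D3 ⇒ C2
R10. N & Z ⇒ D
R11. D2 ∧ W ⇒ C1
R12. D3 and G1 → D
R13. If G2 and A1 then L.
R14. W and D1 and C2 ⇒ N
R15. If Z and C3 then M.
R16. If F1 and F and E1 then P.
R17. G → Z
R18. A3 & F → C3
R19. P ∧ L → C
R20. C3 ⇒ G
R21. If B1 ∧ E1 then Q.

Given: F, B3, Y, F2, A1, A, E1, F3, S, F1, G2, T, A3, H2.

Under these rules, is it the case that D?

Yes

D1  (by R6: S, F2)
D3  (by R8: A1)
C2  (by R9: D3)
L  (by R13: G2, A1)
P  (by R16: F1, F, E1)
C3  (by R18: A3, F)
C  (by R19: P, L)
G  (by R20: C3)
W  (by R3: C, F2)
N  (by R14: W, D1, C2)
Z  (by R17: G)
D  (by R10: N, Z)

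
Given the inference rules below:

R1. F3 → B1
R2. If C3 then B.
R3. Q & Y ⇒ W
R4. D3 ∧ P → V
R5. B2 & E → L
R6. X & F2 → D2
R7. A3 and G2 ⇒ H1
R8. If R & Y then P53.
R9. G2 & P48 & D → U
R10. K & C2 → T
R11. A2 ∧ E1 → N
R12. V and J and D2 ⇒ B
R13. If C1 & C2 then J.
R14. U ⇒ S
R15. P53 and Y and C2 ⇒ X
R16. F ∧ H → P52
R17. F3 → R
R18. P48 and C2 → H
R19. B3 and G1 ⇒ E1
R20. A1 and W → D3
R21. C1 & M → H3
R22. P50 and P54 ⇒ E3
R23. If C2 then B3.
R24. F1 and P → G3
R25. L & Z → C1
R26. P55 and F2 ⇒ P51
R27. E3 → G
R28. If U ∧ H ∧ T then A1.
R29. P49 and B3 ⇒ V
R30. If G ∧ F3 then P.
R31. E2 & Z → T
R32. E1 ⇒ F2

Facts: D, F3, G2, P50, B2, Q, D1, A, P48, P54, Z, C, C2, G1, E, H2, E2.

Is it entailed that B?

No

Forward chaining from the given facts derives: B1, L, U, S, R, H, E3, B3, C1, G, P, T, J, E1, A1, F2.
Rules concluding B: R2 needs C3; R12 needs V — none of these are established.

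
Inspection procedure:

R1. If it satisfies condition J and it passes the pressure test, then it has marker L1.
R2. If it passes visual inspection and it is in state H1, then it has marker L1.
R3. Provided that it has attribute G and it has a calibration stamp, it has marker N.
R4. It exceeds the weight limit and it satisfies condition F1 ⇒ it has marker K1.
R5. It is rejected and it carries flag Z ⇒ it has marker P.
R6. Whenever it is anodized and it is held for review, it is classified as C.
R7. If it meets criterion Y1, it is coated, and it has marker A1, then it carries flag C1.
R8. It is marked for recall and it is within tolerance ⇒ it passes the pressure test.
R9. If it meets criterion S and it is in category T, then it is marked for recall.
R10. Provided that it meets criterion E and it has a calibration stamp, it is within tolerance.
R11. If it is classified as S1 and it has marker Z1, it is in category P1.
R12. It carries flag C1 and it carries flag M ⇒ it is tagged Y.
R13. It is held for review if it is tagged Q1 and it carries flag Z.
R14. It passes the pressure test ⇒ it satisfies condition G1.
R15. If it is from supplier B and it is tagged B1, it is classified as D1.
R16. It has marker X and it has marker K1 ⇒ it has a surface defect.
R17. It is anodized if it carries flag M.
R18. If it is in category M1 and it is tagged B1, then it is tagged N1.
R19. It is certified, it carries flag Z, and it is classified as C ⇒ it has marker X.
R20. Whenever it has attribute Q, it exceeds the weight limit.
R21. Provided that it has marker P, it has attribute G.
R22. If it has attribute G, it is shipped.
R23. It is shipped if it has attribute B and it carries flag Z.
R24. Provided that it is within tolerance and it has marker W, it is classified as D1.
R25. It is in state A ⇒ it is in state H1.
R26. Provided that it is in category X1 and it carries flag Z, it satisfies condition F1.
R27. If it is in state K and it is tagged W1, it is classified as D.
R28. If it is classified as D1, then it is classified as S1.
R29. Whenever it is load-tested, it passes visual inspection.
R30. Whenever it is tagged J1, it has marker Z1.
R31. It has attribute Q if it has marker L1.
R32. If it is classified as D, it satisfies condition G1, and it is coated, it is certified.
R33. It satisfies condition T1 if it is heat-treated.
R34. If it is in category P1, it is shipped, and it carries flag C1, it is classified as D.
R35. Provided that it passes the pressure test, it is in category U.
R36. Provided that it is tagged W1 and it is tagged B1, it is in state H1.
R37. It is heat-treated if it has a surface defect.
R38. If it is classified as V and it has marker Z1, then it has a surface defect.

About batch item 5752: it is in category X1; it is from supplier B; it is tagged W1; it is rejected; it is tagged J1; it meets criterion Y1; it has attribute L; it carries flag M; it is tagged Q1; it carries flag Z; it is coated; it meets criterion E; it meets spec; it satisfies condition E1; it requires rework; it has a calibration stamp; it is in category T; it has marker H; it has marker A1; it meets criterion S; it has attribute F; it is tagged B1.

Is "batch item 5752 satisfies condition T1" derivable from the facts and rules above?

Forward chaining from the given facts derives: has marker P, carries flag C1, is marked for recall, is within tolerance, is tagged Y, is held for review, is classified as D1, is anodized, has attribute G, is shipped, satisfies condition F1, is classified as S1, has marker Z1, is in state H1, has marker N, is classified as C, passes the pressure test, is in category P1, satisfies condition G1, is classified as D, is in category U, is certified, has marker X.
The only rule concluding "it satisfies condition T1" is R33, which needs "it is heat-treated"; that is never established.

No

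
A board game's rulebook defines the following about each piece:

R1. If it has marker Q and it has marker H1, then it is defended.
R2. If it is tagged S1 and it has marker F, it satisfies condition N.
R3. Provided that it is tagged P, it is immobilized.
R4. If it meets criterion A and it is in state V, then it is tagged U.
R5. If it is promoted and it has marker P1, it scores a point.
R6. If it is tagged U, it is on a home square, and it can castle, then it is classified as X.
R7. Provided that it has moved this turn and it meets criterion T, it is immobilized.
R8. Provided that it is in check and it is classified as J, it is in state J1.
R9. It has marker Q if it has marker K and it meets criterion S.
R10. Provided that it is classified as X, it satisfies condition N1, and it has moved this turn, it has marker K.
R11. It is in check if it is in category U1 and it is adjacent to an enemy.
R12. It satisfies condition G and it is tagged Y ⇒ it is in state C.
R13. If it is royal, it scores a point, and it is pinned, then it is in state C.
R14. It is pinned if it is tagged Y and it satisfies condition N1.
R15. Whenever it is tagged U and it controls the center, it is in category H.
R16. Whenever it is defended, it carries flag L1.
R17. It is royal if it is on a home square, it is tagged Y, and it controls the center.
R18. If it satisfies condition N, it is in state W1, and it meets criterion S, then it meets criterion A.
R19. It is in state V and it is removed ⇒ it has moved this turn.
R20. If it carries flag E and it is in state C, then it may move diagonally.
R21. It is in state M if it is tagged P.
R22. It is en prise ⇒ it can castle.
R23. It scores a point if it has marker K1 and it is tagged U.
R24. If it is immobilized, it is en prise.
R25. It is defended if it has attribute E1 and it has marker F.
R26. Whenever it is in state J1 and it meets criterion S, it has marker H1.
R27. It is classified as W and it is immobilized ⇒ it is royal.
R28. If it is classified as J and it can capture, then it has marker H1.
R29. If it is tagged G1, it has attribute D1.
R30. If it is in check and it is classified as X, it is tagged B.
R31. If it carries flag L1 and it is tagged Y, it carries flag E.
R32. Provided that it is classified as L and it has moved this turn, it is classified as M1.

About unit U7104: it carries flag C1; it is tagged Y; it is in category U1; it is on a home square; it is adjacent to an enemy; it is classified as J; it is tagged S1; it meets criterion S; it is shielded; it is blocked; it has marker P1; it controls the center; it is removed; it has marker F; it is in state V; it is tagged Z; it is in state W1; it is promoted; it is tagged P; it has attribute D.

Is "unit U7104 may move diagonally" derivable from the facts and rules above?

Forward chaining from the given facts derives: satisfies condition N, is immobilized, scores a point, is in check, is royal, meets criterion A, has moved this turn, is in state M, is en prise, is tagged U, is in state J1, is in category H, can castle, has marker H1, is classified as X, is tagged B.
The only rule concluding "it may move diagonally" is R20, which needs "it carries flag E"; that is never established.

No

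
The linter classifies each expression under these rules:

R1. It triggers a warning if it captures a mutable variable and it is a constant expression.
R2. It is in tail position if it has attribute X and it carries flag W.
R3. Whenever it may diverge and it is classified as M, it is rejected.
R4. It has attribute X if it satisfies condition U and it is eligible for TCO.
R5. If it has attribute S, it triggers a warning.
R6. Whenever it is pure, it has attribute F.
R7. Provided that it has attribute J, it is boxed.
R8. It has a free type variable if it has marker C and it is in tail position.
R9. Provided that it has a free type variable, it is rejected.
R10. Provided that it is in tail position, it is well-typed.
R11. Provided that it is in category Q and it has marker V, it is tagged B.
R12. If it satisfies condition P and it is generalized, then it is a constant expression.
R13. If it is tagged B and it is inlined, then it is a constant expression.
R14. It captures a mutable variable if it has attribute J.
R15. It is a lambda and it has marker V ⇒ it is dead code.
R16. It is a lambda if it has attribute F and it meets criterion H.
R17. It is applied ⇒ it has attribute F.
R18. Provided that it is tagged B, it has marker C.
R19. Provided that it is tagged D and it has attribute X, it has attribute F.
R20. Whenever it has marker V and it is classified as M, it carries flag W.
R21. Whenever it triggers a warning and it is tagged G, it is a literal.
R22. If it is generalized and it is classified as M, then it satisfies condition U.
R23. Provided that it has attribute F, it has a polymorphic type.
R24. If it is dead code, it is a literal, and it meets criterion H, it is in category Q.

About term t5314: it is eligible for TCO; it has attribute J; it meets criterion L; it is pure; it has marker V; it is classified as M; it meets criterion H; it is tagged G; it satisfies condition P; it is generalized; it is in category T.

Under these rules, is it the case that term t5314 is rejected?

Yes

By R6 (it is pure): it has attribute F.
By R12 (it satisfies condition P, it is generalized): it is a constant expression.
By R14 (it has attribute J): it captures a mutable variable.
By R16 (it has attribute F, it meets criterion H): it is a lambda.
By R20 (it has marker V, it is classified as M): it carries flag W.
By R22 (it is generalized, it is classified as M): it satisfies condition U.
By R1 (it captures a mutable variable, it is a constant expression): it triggers a warning.
By R4 (it satisfies condition U, it is eligible for TCO): it has attribute X.
By R15 (it is a lambda, it has marker V): it is dead code.
By R21 (it triggers a warning, it is tagged G): it is a literal.
By R24 (it is dead code, it is a literal, it meets criterion H): it is in category Q.
By R2 (it has attribute X, it carries flag W): it is in tail position.
By R11 (it is in category Q, it has marker V): it is tagged B.
By R18 (it is tagged B): it has marker C.
By R8 (it has marker C, it is in tail position): it has a free type variable.
By R9 (it has a free type variable): it is rejected.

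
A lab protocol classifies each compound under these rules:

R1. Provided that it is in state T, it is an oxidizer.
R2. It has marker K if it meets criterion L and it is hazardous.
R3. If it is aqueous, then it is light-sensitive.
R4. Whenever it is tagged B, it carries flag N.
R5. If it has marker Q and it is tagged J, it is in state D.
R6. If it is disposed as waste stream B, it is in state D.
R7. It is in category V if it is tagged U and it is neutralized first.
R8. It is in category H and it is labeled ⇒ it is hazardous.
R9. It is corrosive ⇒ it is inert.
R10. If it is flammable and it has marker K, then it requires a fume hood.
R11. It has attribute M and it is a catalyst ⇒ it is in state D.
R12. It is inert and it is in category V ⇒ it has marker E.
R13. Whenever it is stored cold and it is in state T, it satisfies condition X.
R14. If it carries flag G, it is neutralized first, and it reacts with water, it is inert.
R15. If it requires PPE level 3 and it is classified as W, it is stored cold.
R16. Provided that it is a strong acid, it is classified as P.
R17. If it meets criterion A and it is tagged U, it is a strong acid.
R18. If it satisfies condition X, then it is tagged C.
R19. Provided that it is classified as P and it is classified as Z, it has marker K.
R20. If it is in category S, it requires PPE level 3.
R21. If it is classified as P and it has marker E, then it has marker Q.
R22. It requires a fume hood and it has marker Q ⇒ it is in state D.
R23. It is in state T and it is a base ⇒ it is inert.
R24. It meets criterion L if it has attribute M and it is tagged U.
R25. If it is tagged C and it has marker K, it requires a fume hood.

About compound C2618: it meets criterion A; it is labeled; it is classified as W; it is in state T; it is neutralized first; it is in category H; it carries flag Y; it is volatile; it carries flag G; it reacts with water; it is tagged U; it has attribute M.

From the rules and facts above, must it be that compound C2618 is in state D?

Forward chaining from the given facts derives: is an oxidizer, is in category V, is hazardous, is inert, is a strong acid, meets criterion L, has marker K, has marker E, is classified as P, has marker Q.
Rules concluding "it is in state D": R5 needs "it is tagged J"; R6 needs "it is disposed as waste stream B"; R11 needs "it is a catalyst"; R22 needs "it requires a fume hood" — none of these are established.

No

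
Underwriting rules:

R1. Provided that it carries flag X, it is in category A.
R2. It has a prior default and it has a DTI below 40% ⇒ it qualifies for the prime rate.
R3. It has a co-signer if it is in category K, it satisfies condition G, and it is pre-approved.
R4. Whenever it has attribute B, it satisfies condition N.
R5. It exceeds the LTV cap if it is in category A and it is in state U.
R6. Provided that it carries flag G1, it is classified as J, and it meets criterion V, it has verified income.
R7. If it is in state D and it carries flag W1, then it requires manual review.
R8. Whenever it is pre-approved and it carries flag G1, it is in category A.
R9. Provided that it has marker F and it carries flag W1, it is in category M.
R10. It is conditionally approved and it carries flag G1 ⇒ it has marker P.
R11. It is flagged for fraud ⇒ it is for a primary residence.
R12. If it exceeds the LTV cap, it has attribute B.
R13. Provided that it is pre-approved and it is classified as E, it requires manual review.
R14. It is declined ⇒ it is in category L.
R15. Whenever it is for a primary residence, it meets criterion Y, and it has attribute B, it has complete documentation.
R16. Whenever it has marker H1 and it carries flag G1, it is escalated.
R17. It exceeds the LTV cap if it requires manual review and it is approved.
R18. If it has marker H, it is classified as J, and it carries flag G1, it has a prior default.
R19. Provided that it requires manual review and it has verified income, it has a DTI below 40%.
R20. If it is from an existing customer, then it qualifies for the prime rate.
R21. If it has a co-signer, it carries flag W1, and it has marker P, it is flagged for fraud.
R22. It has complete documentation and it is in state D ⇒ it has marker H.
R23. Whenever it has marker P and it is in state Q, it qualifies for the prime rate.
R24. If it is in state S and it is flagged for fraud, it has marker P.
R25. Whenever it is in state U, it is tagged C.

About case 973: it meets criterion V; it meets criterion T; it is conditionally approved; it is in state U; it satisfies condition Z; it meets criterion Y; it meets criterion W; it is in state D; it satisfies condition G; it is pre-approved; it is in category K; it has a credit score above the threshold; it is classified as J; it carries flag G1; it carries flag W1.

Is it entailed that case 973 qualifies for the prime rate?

Yes

By R3 (it is in category K, it satisfies condition G, it is pre-approved): it has a co-signer.
By R6 (it carries flag G1, it is classified as J, it meets criterion V): it has verified income.
By R7 (it is in state D, it carries flag W1): it requires manual review.
By R8 (it is pre-approved, it carries flag G1): it is in category A.
By R10 (it is conditionally approved, it carries flag G1): it has marker P.
By R19 (it requires manual review, it has verified income): it has a DTI below 40%.
By R21 (it has a co-signer, it carries flag W1, it has marker P): it is flagged for fraud.
By R5 (it is in category A, it is in state U): it exceeds the LTV cap.
By R11 (it is flagged for fraud): it is for a primary residence.
By R12 (it exceeds the LTV cap): it has attribute B.
By R15 (it is for a primary residence, it meets criterion Y, it has attribute B): it has complete documentation.
By R22 (it has complete documentation, it is in state D): it has marker H.
By R18 (it has marker H, it is classified as J, it carries flag G1): it has a prior default.
By R2 (it has a prior default, it has a DTI below 40%): it qualifies for the prime rate.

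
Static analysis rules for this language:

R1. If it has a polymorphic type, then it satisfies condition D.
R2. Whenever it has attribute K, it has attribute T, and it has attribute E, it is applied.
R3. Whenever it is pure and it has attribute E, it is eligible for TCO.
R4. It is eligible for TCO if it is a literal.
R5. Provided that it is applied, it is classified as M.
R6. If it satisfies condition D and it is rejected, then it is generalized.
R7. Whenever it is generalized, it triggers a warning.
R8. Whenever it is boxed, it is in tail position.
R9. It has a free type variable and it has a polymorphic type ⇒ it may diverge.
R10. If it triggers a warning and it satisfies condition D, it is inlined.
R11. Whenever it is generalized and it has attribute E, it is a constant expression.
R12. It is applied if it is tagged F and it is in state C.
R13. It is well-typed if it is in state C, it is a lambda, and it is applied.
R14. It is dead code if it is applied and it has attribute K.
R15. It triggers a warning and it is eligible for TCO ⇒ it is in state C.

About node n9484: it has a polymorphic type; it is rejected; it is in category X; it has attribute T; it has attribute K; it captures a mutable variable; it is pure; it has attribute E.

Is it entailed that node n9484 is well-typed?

No

Forward chaining from the given facts derives: satisfies condition D, is applied, is eligible for TCO, is classified as M, is generalized, triggers a warning, is inlined, is a constant expression, is dead code, is in state C.
The only rule concluding "it is well-typed" is R13, which needs "it is a lambda"; that is never established.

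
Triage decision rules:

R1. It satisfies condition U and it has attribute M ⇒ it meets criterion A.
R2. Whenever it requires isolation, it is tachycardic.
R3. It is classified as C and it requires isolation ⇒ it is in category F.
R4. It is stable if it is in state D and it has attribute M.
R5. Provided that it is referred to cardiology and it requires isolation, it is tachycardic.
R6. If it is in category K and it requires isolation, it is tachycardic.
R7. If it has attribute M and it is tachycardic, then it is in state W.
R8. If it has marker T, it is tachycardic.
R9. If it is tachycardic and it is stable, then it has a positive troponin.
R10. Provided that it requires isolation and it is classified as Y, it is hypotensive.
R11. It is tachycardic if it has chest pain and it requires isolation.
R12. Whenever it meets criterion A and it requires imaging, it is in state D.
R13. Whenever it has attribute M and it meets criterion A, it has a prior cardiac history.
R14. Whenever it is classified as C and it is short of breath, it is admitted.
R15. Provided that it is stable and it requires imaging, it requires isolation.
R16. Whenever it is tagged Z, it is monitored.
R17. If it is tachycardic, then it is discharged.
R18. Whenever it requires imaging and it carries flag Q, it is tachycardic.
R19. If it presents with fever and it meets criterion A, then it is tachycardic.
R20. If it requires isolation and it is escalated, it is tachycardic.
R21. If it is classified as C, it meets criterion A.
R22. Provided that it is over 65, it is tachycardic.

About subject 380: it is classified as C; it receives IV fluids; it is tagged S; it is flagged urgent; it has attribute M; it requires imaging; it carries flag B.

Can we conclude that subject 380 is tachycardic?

Yes

By R21 (it is classified as C): it meets criterion A.
By R12 (it meets criterion A, it requires imaging): it is in state D.
By R4 (it is in state D, it has attribute M): it is stable.
By R15 (it is stable, it requires imaging): it requires isolation.
By R2 (it requires isolation): it is tachycardic.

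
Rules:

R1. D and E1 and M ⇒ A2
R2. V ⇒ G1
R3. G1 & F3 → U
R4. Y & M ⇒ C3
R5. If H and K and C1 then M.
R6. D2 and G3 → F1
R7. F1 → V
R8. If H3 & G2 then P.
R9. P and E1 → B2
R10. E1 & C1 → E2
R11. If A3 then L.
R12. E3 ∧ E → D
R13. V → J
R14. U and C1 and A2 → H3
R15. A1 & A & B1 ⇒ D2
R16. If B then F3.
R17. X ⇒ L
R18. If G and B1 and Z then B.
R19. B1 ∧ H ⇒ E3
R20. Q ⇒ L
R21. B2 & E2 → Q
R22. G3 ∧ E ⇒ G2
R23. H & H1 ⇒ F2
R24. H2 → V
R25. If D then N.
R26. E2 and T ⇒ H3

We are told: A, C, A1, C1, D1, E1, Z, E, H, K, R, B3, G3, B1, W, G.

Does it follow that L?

Yes

M  (by R5: H, K, C1)
E2  (by R10: E1, C1)
D2  (by R15: A1, A, B1)
B  (by R18: G, B1, Z)
E3  (by R19: B1, H)
G2  (by R22: G3, E)
F1  (by R6: D2, G3)
V  (by R7: F1)
D  (by R12: E3, E)
F3  (by R16: B)
A2  (by R1: D, E1, M)
G1  (by R2: V)
U  (by R3: G1, F3)
H3  (by R14: U, C1, A2)
P  (by R8: H3, G2)
B2  (by R9: P, E1)
Q  (by R21: B2, E2)
L  (by R20: Q)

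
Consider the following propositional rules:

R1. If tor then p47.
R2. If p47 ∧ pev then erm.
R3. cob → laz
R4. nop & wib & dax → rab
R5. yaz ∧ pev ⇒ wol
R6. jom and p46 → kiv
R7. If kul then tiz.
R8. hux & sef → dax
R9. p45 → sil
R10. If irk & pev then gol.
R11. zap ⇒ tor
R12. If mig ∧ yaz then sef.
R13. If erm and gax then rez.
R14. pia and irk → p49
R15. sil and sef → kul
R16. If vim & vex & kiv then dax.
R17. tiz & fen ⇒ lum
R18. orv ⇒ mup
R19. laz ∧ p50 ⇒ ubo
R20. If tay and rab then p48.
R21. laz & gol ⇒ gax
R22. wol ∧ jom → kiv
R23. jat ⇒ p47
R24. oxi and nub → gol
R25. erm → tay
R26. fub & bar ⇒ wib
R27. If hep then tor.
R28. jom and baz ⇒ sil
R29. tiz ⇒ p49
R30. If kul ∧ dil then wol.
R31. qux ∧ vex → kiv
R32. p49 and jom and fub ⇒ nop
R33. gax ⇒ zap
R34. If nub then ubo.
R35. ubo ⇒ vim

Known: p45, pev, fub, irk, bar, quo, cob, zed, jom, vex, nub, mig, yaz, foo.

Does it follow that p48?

Yes

laz  (by R3: cob)
wol  (by R5: yaz, pev)
sil  (by R9: p45)
gol  (by R10: irk, pev)
sef  (by R12: mig, yaz)
kul  (by R15: sil, sef)
gax  (by R21: laz, gol)
kiv  (by R22: wol, jom)
wib  (by R26: fub, bar)
zap  (by R33: gax)
ubo  (by R34: nub)
vim  (by R35: ubo)
tiz  (by R7: kul)
tor  (by R11: zap)
dax  (by R16: vim, vex, kiv)
p49  (by R29: tiz)
nop  (by R32: p49, jom, fub)
p47  (by R1: tor)
erm  (by R2: p47, pev)
rab  (by R4: nop, wib, dax)
tay  (by R25: erm)
p48  (by R20: tay, rab)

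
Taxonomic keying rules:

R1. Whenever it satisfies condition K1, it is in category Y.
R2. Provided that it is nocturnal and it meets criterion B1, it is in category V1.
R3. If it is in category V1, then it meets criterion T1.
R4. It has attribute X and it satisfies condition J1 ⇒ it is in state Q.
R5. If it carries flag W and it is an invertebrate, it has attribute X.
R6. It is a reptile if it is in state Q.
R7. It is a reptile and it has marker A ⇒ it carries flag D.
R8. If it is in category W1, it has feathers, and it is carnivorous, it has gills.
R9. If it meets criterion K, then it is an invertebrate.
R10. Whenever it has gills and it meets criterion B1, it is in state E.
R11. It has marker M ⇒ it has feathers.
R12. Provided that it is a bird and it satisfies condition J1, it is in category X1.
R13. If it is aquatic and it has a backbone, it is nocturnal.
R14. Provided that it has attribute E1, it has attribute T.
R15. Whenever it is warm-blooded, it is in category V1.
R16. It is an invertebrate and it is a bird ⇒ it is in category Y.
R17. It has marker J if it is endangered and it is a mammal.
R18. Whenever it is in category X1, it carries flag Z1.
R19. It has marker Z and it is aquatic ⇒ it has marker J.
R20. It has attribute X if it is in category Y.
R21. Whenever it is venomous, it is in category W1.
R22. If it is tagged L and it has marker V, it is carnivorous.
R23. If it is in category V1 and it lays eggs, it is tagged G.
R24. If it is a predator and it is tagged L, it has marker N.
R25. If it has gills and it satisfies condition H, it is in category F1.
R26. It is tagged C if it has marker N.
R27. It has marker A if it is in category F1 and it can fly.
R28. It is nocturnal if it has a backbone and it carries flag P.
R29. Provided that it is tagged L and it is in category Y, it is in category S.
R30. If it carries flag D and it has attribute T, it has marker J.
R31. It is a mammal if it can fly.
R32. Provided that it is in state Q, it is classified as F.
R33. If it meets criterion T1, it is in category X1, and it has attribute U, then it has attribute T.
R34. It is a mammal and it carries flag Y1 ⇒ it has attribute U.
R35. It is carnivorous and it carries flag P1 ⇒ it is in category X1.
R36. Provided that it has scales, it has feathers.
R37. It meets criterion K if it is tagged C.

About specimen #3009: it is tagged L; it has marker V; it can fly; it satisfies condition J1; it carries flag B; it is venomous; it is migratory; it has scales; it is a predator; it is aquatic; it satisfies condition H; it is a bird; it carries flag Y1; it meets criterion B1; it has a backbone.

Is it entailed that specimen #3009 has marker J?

Yes

By R12 (it is a bird, it satisfies condition J1): it is in category X1.
By R13 (it is aquatic, it has a backbone): it is nocturnal.
By R21 (it is venomous): it is in category W1.
By R22 (it is tagged L, it has marker V): it is carnivorous.
By R24 (it is a predator, it is tagged L): it has marker N.
By R26 (it has marker N): it is tagged C.
By R31 (it can fly): it is a mammal.
By R34 (it is a mammal, it carries flag Y1): it has attribute U.
By R36 (it has scales): it has feathers.
By R37 (it is tagged C): it meets criterion K.
By R2 (it is nocturnal, it meets criterion B1): it is in category V1.
By R3 (it is in category V1): it meets criterion T1.
By R8 (it is in category W1, it has feathers, it is carnivorous): it has gills.
By R9 (it meets criterion K): it is an invertebrate.
By R16 (it is an invertebrate, it is a bird): it is in category Y.
By R20 (it is in category Y): it has attribute X.
By R25 (it has gills, it satisfies condition H): it is in category F1.
By R27 (it is in category F1, it can fly): it has marker A.
By R33 (it meets criterion T1, it is in category X1, it has attribute U): it has attribute T.
By R4 (it has attribute X, it satisfies condition J1): it is in state Q.
By R6 (it is in state Q): it is a reptile.
By R7 (it is a reptile, it has marker A): it carries flag D.
By R30 (it carries flag D, it has attribute T): it has marker J.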